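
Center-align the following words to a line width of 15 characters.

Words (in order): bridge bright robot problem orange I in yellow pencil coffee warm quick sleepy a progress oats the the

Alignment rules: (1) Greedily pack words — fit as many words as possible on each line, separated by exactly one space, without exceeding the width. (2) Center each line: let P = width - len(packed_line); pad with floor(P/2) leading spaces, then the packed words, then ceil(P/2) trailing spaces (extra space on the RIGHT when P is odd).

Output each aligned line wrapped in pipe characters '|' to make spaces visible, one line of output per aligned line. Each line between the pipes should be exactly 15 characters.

Answer: | bridge bright |
| robot problem |
|  orange I in  |
| yellow pencil |
|  coffee warm  |
|quick sleepy a |
| progress oats |
|    the the    |

Derivation:
Line 1: ['bridge', 'bright'] (min_width=13, slack=2)
Line 2: ['robot', 'problem'] (min_width=13, slack=2)
Line 3: ['orange', 'I', 'in'] (min_width=11, slack=4)
Line 4: ['yellow', 'pencil'] (min_width=13, slack=2)
Line 5: ['coffee', 'warm'] (min_width=11, slack=4)
Line 6: ['quick', 'sleepy', 'a'] (min_width=14, slack=1)
Line 7: ['progress', 'oats'] (min_width=13, slack=2)
Line 8: ['the', 'the'] (min_width=7, slack=8)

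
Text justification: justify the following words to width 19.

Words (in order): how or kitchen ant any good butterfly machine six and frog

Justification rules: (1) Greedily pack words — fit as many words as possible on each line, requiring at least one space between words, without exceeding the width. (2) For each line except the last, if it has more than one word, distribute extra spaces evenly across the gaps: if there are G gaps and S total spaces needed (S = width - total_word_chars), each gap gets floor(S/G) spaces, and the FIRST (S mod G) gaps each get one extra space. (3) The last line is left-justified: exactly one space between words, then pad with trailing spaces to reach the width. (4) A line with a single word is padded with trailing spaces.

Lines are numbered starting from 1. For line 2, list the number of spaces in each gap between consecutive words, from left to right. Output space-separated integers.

Line 1: ['how', 'or', 'kitchen', 'ant'] (min_width=18, slack=1)
Line 2: ['any', 'good', 'butterfly'] (min_width=18, slack=1)
Line 3: ['machine', 'six', 'and'] (min_width=15, slack=4)
Line 4: ['frog'] (min_width=4, slack=15)

Answer: 2 1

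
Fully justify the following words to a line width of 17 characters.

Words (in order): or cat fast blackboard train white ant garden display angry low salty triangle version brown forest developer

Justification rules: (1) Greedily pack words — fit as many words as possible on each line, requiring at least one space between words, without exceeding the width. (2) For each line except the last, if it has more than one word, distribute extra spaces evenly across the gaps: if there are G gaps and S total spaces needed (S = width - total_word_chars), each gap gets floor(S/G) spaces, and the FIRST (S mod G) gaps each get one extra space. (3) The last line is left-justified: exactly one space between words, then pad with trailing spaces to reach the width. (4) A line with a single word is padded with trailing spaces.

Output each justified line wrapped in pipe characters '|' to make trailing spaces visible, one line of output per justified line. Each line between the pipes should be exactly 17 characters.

Line 1: ['or', 'cat', 'fast'] (min_width=11, slack=6)
Line 2: ['blackboard', 'train'] (min_width=16, slack=1)
Line 3: ['white', 'ant', 'garden'] (min_width=16, slack=1)
Line 4: ['display', 'angry', 'low'] (min_width=17, slack=0)
Line 5: ['salty', 'triangle'] (min_width=14, slack=3)
Line 6: ['version', 'brown'] (min_width=13, slack=4)
Line 7: ['forest', 'developer'] (min_width=16, slack=1)

Answer: |or    cat    fast|
|blackboard  train|
|white  ant garden|
|display angry low|
|salty    triangle|
|version     brown|
|forest developer |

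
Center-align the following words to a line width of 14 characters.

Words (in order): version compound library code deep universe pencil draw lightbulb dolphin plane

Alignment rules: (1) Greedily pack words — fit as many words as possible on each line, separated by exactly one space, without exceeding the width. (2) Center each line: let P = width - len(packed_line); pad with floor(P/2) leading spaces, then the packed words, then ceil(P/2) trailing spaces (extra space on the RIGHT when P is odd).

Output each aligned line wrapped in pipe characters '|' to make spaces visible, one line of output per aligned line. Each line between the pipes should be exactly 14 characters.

Line 1: ['version'] (min_width=7, slack=7)
Line 2: ['compound'] (min_width=8, slack=6)
Line 3: ['library', 'code'] (min_width=12, slack=2)
Line 4: ['deep', 'universe'] (min_width=13, slack=1)
Line 5: ['pencil', 'draw'] (min_width=11, slack=3)
Line 6: ['lightbulb'] (min_width=9, slack=5)
Line 7: ['dolphin', 'plane'] (min_width=13, slack=1)

Answer: |   version    |
|   compound   |
| library code |
|deep universe |
| pencil draw  |
|  lightbulb   |
|dolphin plane |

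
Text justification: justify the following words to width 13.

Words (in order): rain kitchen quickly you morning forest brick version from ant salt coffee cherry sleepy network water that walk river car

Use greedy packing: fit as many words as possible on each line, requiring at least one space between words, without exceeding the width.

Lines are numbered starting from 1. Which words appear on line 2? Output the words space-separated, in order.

Answer: quickly you

Derivation:
Line 1: ['rain', 'kitchen'] (min_width=12, slack=1)
Line 2: ['quickly', 'you'] (min_width=11, slack=2)
Line 3: ['morning'] (min_width=7, slack=6)
Line 4: ['forest', 'brick'] (min_width=12, slack=1)
Line 5: ['version', 'from'] (min_width=12, slack=1)
Line 6: ['ant', 'salt'] (min_width=8, slack=5)
Line 7: ['coffee', 'cherry'] (min_width=13, slack=0)
Line 8: ['sleepy'] (min_width=6, slack=7)
Line 9: ['network', 'water'] (min_width=13, slack=0)
Line 10: ['that', 'walk'] (min_width=9, slack=4)
Line 11: ['river', 'car'] (min_width=9, slack=4)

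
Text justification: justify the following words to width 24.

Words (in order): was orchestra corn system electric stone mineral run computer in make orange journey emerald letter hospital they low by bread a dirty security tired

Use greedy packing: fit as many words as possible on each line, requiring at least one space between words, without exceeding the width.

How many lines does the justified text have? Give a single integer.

Answer: 7

Derivation:
Line 1: ['was', 'orchestra', 'corn'] (min_width=18, slack=6)
Line 2: ['system', 'electric', 'stone'] (min_width=21, slack=3)
Line 3: ['mineral', 'run', 'computer', 'in'] (min_width=23, slack=1)
Line 4: ['make', 'orange', 'journey'] (min_width=19, slack=5)
Line 5: ['emerald', 'letter', 'hospital'] (min_width=23, slack=1)
Line 6: ['they', 'low', 'by', 'bread', 'a'] (min_width=19, slack=5)
Line 7: ['dirty', 'security', 'tired'] (min_width=20, slack=4)
Total lines: 7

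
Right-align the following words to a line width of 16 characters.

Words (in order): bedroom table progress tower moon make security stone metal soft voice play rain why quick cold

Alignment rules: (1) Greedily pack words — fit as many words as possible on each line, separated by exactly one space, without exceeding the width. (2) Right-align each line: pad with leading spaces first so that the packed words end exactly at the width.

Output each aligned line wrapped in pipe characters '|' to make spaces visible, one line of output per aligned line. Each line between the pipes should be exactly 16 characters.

Answer: |   bedroom table|
|  progress tower|
|       moon make|
|  security stone|
|metal soft voice|
|   play rain why|
|      quick cold|

Derivation:
Line 1: ['bedroom', 'table'] (min_width=13, slack=3)
Line 2: ['progress', 'tower'] (min_width=14, slack=2)
Line 3: ['moon', 'make'] (min_width=9, slack=7)
Line 4: ['security', 'stone'] (min_width=14, slack=2)
Line 5: ['metal', 'soft', 'voice'] (min_width=16, slack=0)
Line 6: ['play', 'rain', 'why'] (min_width=13, slack=3)
Line 7: ['quick', 'cold'] (min_width=10, slack=6)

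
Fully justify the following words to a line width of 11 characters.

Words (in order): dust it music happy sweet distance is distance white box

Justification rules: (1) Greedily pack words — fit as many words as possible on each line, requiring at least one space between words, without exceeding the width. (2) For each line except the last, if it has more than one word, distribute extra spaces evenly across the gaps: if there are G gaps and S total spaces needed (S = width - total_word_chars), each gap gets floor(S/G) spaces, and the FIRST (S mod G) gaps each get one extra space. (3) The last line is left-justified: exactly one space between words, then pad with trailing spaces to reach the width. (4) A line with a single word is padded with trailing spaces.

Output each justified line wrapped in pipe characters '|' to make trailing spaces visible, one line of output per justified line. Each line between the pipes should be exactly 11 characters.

Line 1: ['dust', 'it'] (min_width=7, slack=4)
Line 2: ['music', 'happy'] (min_width=11, slack=0)
Line 3: ['sweet'] (min_width=5, slack=6)
Line 4: ['distance', 'is'] (min_width=11, slack=0)
Line 5: ['distance'] (min_width=8, slack=3)
Line 6: ['white', 'box'] (min_width=9, slack=2)

Answer: |dust     it|
|music happy|
|sweet      |
|distance is|
|distance   |
|white box  |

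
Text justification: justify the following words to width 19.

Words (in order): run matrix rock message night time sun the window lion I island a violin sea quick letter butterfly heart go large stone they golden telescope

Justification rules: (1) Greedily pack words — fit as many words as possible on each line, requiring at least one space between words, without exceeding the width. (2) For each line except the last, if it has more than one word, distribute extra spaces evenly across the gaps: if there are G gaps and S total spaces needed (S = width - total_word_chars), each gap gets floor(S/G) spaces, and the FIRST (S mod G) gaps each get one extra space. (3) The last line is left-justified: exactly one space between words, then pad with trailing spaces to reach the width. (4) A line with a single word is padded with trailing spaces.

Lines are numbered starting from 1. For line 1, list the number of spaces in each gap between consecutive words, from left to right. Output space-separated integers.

Answer: 3 3

Derivation:
Line 1: ['run', 'matrix', 'rock'] (min_width=15, slack=4)
Line 2: ['message', 'night', 'time'] (min_width=18, slack=1)
Line 3: ['sun', 'the', 'window', 'lion'] (min_width=19, slack=0)
Line 4: ['I', 'island', 'a', 'violin'] (min_width=17, slack=2)
Line 5: ['sea', 'quick', 'letter'] (min_width=16, slack=3)
Line 6: ['butterfly', 'heart', 'go'] (min_width=18, slack=1)
Line 7: ['large', 'stone', 'they'] (min_width=16, slack=3)
Line 8: ['golden', 'telescope'] (min_width=16, slack=3)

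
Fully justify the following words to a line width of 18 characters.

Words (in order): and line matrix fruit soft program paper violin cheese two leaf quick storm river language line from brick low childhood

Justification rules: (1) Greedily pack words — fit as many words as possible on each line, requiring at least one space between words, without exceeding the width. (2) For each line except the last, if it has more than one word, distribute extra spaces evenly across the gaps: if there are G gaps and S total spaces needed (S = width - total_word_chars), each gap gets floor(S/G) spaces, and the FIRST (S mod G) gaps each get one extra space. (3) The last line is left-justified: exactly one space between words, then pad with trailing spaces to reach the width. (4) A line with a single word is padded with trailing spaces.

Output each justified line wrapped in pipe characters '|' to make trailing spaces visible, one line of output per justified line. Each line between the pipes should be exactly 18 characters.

Answer: |and   line  matrix|
|fruit soft program|
|paper       violin|
|cheese   two  leaf|
|quick  storm river|
|language line from|
|brick          low|
|childhood         |

Derivation:
Line 1: ['and', 'line', 'matrix'] (min_width=15, slack=3)
Line 2: ['fruit', 'soft', 'program'] (min_width=18, slack=0)
Line 3: ['paper', 'violin'] (min_width=12, slack=6)
Line 4: ['cheese', 'two', 'leaf'] (min_width=15, slack=3)
Line 5: ['quick', 'storm', 'river'] (min_width=17, slack=1)
Line 6: ['language', 'line', 'from'] (min_width=18, slack=0)
Line 7: ['brick', 'low'] (min_width=9, slack=9)
Line 8: ['childhood'] (min_width=9, slack=9)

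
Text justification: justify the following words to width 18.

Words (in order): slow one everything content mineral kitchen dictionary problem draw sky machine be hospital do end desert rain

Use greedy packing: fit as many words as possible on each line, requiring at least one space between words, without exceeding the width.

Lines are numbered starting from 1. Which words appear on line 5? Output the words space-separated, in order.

Answer: draw sky machine

Derivation:
Line 1: ['slow', 'one'] (min_width=8, slack=10)
Line 2: ['everything', 'content'] (min_width=18, slack=0)
Line 3: ['mineral', 'kitchen'] (min_width=15, slack=3)
Line 4: ['dictionary', 'problem'] (min_width=18, slack=0)
Line 5: ['draw', 'sky', 'machine'] (min_width=16, slack=2)
Line 6: ['be', 'hospital', 'do', 'end'] (min_width=18, slack=0)
Line 7: ['desert', 'rain'] (min_width=11, slack=7)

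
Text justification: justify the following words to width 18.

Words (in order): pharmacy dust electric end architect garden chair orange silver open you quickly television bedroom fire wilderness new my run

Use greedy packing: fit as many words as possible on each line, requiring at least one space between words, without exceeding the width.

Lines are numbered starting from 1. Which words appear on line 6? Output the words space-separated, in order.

Line 1: ['pharmacy', 'dust'] (min_width=13, slack=5)
Line 2: ['electric', 'end'] (min_width=12, slack=6)
Line 3: ['architect', 'garden'] (min_width=16, slack=2)
Line 4: ['chair', 'orange'] (min_width=12, slack=6)
Line 5: ['silver', 'open', 'you'] (min_width=15, slack=3)
Line 6: ['quickly', 'television'] (min_width=18, slack=0)
Line 7: ['bedroom', 'fire'] (min_width=12, slack=6)
Line 8: ['wilderness', 'new', 'my'] (min_width=17, slack=1)
Line 9: ['run'] (min_width=3, slack=15)

Answer: quickly television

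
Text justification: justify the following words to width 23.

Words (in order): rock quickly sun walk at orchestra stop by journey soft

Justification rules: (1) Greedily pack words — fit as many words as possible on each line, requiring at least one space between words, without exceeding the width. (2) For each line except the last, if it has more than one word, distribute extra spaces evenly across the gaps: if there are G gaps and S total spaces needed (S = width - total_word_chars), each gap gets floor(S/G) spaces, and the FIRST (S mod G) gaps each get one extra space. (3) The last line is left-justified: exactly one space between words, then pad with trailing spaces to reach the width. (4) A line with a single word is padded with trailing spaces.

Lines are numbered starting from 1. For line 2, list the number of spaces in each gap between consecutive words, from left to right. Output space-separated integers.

Answer: 2 2 2

Derivation:
Line 1: ['rock', 'quickly', 'sun', 'walk'] (min_width=21, slack=2)
Line 2: ['at', 'orchestra', 'stop', 'by'] (min_width=20, slack=3)
Line 3: ['journey', 'soft'] (min_width=12, slack=11)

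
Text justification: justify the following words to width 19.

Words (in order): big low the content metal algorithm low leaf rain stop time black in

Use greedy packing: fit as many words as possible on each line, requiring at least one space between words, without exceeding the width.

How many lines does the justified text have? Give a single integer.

Answer: 4

Derivation:
Line 1: ['big', 'low', 'the', 'content'] (min_width=19, slack=0)
Line 2: ['metal', 'algorithm', 'low'] (min_width=19, slack=0)
Line 3: ['leaf', 'rain', 'stop', 'time'] (min_width=19, slack=0)
Line 4: ['black', 'in'] (min_width=8, slack=11)
Total lines: 4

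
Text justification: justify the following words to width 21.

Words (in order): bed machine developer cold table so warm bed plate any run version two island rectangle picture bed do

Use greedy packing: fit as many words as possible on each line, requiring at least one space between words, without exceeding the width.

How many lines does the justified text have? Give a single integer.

Answer: 6

Derivation:
Line 1: ['bed', 'machine', 'developer'] (min_width=21, slack=0)
Line 2: ['cold', 'table', 'so', 'warm'] (min_width=18, slack=3)
Line 3: ['bed', 'plate', 'any', 'run'] (min_width=17, slack=4)
Line 4: ['version', 'two', 'island'] (min_width=18, slack=3)
Line 5: ['rectangle', 'picture', 'bed'] (min_width=21, slack=0)
Line 6: ['do'] (min_width=2, slack=19)
Total lines: 6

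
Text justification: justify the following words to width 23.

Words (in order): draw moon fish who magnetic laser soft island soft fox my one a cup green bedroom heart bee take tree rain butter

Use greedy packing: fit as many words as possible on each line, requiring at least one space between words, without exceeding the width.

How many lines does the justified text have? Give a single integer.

Line 1: ['draw', 'moon', 'fish', 'who'] (min_width=18, slack=5)
Line 2: ['magnetic', 'laser', 'soft'] (min_width=19, slack=4)
Line 3: ['island', 'soft', 'fox', 'my', 'one'] (min_width=22, slack=1)
Line 4: ['a', 'cup', 'green', 'bedroom'] (min_width=19, slack=4)
Line 5: ['heart', 'bee', 'take', 'tree'] (min_width=19, slack=4)
Line 6: ['rain', 'butter'] (min_width=11, slack=12)
Total lines: 6

Answer: 6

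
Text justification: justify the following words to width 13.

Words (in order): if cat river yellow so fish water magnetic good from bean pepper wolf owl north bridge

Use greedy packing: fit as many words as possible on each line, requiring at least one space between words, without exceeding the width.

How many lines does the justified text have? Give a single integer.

Line 1: ['if', 'cat', 'river'] (min_width=12, slack=1)
Line 2: ['yellow', 'so'] (min_width=9, slack=4)
Line 3: ['fish', 'water'] (min_width=10, slack=3)
Line 4: ['magnetic', 'good'] (min_width=13, slack=0)
Line 5: ['from', 'bean'] (min_width=9, slack=4)
Line 6: ['pepper', 'wolf'] (min_width=11, slack=2)
Line 7: ['owl', 'north'] (min_width=9, slack=4)
Line 8: ['bridge'] (min_width=6, slack=7)
Total lines: 8

Answer: 8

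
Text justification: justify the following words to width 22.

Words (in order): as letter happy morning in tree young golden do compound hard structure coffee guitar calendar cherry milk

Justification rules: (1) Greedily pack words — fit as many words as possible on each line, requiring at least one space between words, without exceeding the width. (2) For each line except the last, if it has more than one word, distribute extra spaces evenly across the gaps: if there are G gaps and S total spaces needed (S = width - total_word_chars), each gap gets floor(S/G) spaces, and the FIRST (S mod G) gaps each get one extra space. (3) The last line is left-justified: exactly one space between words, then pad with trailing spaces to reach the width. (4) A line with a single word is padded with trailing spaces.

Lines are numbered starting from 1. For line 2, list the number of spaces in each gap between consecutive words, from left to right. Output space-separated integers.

Line 1: ['as', 'letter', 'happy'] (min_width=15, slack=7)
Line 2: ['morning', 'in', 'tree', 'young'] (min_width=21, slack=1)
Line 3: ['golden', 'do', 'compound'] (min_width=18, slack=4)
Line 4: ['hard', 'structure', 'coffee'] (min_width=21, slack=1)
Line 5: ['guitar', 'calendar', 'cherry'] (min_width=22, slack=0)
Line 6: ['milk'] (min_width=4, slack=18)

Answer: 2 1 1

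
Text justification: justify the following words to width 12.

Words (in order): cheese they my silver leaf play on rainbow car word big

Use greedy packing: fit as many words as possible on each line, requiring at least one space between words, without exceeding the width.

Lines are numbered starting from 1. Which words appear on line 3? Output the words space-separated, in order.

Line 1: ['cheese', 'they'] (min_width=11, slack=1)
Line 2: ['my', 'silver'] (min_width=9, slack=3)
Line 3: ['leaf', 'play', 'on'] (min_width=12, slack=0)
Line 4: ['rainbow', 'car'] (min_width=11, slack=1)
Line 5: ['word', 'big'] (min_width=8, slack=4)

Answer: leaf play on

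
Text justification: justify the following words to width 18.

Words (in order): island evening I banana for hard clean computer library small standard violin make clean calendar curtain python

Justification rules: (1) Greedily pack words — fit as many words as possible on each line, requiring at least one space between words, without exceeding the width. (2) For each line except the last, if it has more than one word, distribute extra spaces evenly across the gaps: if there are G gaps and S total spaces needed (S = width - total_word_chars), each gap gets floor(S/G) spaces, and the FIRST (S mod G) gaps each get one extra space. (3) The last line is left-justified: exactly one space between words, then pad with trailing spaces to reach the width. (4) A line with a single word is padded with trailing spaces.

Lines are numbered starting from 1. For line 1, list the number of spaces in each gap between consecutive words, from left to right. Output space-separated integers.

Answer: 2 2

Derivation:
Line 1: ['island', 'evening', 'I'] (min_width=16, slack=2)
Line 2: ['banana', 'for', 'hard'] (min_width=15, slack=3)
Line 3: ['clean', 'computer'] (min_width=14, slack=4)
Line 4: ['library', 'small'] (min_width=13, slack=5)
Line 5: ['standard', 'violin'] (min_width=15, slack=3)
Line 6: ['make', 'clean'] (min_width=10, slack=8)
Line 7: ['calendar', 'curtain'] (min_width=16, slack=2)
Line 8: ['python'] (min_width=6, slack=12)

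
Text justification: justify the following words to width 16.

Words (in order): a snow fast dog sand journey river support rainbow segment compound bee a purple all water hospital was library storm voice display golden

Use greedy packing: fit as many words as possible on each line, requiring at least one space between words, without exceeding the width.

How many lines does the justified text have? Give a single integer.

Line 1: ['a', 'snow', 'fast', 'dog'] (min_width=15, slack=1)
Line 2: ['sand', 'journey'] (min_width=12, slack=4)
Line 3: ['river', 'support'] (min_width=13, slack=3)
Line 4: ['rainbow', 'segment'] (min_width=15, slack=1)
Line 5: ['compound', 'bee', 'a'] (min_width=14, slack=2)
Line 6: ['purple', 'all', 'water'] (min_width=16, slack=0)
Line 7: ['hospital', 'was'] (min_width=12, slack=4)
Line 8: ['library', 'storm'] (min_width=13, slack=3)
Line 9: ['voice', 'display'] (min_width=13, slack=3)
Line 10: ['golden'] (min_width=6, slack=10)
Total lines: 10

Answer: 10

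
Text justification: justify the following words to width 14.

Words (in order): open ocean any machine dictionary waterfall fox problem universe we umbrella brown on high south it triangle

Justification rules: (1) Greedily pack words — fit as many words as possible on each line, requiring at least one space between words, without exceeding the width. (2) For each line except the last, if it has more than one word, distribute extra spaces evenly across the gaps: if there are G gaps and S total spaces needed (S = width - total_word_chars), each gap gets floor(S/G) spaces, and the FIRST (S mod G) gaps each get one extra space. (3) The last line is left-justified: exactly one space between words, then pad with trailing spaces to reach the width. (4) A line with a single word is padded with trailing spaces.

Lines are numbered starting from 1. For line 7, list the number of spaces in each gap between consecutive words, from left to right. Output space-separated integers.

Line 1: ['open', 'ocean', 'any'] (min_width=14, slack=0)
Line 2: ['machine'] (min_width=7, slack=7)
Line 3: ['dictionary'] (min_width=10, slack=4)
Line 4: ['waterfall', 'fox'] (min_width=13, slack=1)
Line 5: ['problem'] (min_width=7, slack=7)
Line 6: ['universe', 'we'] (min_width=11, slack=3)
Line 7: ['umbrella', 'brown'] (min_width=14, slack=0)
Line 8: ['on', 'high', 'south'] (min_width=13, slack=1)
Line 9: ['it', 'triangle'] (min_width=11, slack=3)

Answer: 1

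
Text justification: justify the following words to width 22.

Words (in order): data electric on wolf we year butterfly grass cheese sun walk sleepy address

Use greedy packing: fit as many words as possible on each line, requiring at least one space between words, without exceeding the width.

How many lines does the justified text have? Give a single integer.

Line 1: ['data', 'electric', 'on', 'wolf'] (min_width=21, slack=1)
Line 2: ['we', 'year', 'butterfly'] (min_width=17, slack=5)
Line 3: ['grass', 'cheese', 'sun', 'walk'] (min_width=21, slack=1)
Line 4: ['sleepy', 'address'] (min_width=14, slack=8)
Total lines: 4

Answer: 4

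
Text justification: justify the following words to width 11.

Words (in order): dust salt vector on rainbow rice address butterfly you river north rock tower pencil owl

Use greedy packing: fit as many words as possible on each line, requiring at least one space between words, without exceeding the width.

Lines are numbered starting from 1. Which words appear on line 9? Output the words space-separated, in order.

Line 1: ['dust', 'salt'] (min_width=9, slack=2)
Line 2: ['vector', 'on'] (min_width=9, slack=2)
Line 3: ['rainbow'] (min_width=7, slack=4)
Line 4: ['rice'] (min_width=4, slack=7)
Line 5: ['address'] (min_width=7, slack=4)
Line 6: ['butterfly'] (min_width=9, slack=2)
Line 7: ['you', 'river'] (min_width=9, slack=2)
Line 8: ['north', 'rock'] (min_width=10, slack=1)
Line 9: ['tower'] (min_width=5, slack=6)
Line 10: ['pencil', 'owl'] (min_width=10, slack=1)

Answer: tower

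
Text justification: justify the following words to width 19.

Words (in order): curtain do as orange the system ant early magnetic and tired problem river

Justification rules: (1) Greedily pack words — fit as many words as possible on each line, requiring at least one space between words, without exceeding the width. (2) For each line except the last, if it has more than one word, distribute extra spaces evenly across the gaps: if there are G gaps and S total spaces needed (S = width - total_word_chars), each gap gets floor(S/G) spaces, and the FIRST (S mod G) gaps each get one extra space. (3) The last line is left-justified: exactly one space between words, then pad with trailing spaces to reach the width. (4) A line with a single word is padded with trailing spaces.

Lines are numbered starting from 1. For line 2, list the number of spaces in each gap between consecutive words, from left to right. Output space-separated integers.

Line 1: ['curtain', 'do', 'as'] (min_width=13, slack=6)
Line 2: ['orange', 'the', 'system'] (min_width=17, slack=2)
Line 3: ['ant', 'early', 'magnetic'] (min_width=18, slack=1)
Line 4: ['and', 'tired', 'problem'] (min_width=17, slack=2)
Line 5: ['river'] (min_width=5, slack=14)

Answer: 2 2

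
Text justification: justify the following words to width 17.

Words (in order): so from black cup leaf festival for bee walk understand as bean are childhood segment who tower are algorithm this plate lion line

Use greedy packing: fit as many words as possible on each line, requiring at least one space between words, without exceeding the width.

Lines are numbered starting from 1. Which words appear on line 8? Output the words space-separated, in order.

Line 1: ['so', 'from', 'black', 'cup'] (min_width=17, slack=0)
Line 2: ['leaf', 'festival', 'for'] (min_width=17, slack=0)
Line 3: ['bee', 'walk'] (min_width=8, slack=9)
Line 4: ['understand', 'as'] (min_width=13, slack=4)
Line 5: ['bean', 'are'] (min_width=8, slack=9)
Line 6: ['childhood', 'segment'] (min_width=17, slack=0)
Line 7: ['who', 'tower', 'are'] (min_width=13, slack=4)
Line 8: ['algorithm', 'this'] (min_width=14, slack=3)
Line 9: ['plate', 'lion', 'line'] (min_width=15, slack=2)

Answer: algorithm this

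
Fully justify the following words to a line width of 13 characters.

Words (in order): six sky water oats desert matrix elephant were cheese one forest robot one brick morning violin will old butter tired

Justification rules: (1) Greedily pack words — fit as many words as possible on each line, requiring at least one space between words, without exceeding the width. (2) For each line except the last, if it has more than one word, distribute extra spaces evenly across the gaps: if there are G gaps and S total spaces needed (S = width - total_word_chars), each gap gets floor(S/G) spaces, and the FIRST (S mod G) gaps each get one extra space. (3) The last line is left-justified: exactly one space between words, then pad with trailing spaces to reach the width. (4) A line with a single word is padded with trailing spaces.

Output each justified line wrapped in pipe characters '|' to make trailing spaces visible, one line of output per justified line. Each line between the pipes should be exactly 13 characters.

Line 1: ['six', 'sky', 'water'] (min_width=13, slack=0)
Line 2: ['oats', 'desert'] (min_width=11, slack=2)
Line 3: ['matrix'] (min_width=6, slack=7)
Line 4: ['elephant', 'were'] (min_width=13, slack=0)
Line 5: ['cheese', 'one'] (min_width=10, slack=3)
Line 6: ['forest', 'robot'] (min_width=12, slack=1)
Line 7: ['one', 'brick'] (min_width=9, slack=4)
Line 8: ['morning'] (min_width=7, slack=6)
Line 9: ['violin', 'will'] (min_width=11, slack=2)
Line 10: ['old', 'butter'] (min_width=10, slack=3)
Line 11: ['tired'] (min_width=5, slack=8)

Answer: |six sky water|
|oats   desert|
|matrix       |
|elephant were|
|cheese    one|
|forest  robot|
|one     brick|
|morning      |
|violin   will|
|old    butter|
|tired        |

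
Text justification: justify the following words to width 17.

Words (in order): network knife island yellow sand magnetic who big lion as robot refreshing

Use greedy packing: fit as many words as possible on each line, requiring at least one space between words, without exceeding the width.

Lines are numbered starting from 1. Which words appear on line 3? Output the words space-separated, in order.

Answer: sand magnetic who

Derivation:
Line 1: ['network', 'knife'] (min_width=13, slack=4)
Line 2: ['island', 'yellow'] (min_width=13, slack=4)
Line 3: ['sand', 'magnetic', 'who'] (min_width=17, slack=0)
Line 4: ['big', 'lion', 'as', 'robot'] (min_width=17, slack=0)
Line 5: ['refreshing'] (min_width=10, slack=7)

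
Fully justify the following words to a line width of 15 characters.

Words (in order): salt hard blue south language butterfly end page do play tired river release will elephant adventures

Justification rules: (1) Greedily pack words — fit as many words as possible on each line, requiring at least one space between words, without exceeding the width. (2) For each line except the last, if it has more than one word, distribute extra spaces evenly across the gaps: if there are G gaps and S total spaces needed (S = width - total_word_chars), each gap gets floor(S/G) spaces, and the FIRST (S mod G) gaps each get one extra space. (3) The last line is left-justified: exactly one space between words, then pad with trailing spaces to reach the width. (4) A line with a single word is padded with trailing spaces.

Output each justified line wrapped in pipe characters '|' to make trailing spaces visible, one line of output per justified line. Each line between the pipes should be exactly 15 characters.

Answer: |salt  hard blue|
|south  language|
|butterfly   end|
|page   do  play|
|tired     river|
|release    will|
|elephant       |
|adventures     |

Derivation:
Line 1: ['salt', 'hard', 'blue'] (min_width=14, slack=1)
Line 2: ['south', 'language'] (min_width=14, slack=1)
Line 3: ['butterfly', 'end'] (min_width=13, slack=2)
Line 4: ['page', 'do', 'play'] (min_width=12, slack=3)
Line 5: ['tired', 'river'] (min_width=11, slack=4)
Line 6: ['release', 'will'] (min_width=12, slack=3)
Line 7: ['elephant'] (min_width=8, slack=7)
Line 8: ['adventures'] (min_width=10, slack=5)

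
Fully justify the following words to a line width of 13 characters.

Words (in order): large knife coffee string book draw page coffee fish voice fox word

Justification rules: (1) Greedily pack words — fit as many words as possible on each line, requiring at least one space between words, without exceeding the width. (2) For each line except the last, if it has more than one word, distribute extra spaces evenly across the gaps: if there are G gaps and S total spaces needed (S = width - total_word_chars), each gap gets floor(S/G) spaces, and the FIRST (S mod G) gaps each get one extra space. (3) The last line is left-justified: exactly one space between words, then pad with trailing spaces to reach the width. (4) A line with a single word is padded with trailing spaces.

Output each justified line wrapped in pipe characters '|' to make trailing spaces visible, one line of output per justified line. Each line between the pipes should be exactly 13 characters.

Answer: |large   knife|
|coffee string|
|book     draw|
|page   coffee|
|fish    voice|
|fox word     |

Derivation:
Line 1: ['large', 'knife'] (min_width=11, slack=2)
Line 2: ['coffee', 'string'] (min_width=13, slack=0)
Line 3: ['book', 'draw'] (min_width=9, slack=4)
Line 4: ['page', 'coffee'] (min_width=11, slack=2)
Line 5: ['fish', 'voice'] (min_width=10, slack=3)
Line 6: ['fox', 'word'] (min_width=8, slack=5)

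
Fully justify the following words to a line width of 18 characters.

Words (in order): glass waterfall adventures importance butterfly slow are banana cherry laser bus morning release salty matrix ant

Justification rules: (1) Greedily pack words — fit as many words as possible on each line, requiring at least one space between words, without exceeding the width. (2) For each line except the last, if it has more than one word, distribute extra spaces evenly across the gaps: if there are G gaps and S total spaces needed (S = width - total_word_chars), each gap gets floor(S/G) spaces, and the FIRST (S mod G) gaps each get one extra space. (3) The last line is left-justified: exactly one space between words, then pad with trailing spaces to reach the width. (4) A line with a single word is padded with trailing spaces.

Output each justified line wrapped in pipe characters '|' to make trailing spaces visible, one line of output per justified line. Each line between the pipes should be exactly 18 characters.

Answer: |glass    waterfall|
|adventures        |
|importance        |
|butterfly slow are|
|banana      cherry|
|laser  bus morning|
|release      salty|
|matrix ant        |

Derivation:
Line 1: ['glass', 'waterfall'] (min_width=15, slack=3)
Line 2: ['adventures'] (min_width=10, slack=8)
Line 3: ['importance'] (min_width=10, slack=8)
Line 4: ['butterfly', 'slow', 'are'] (min_width=18, slack=0)
Line 5: ['banana', 'cherry'] (min_width=13, slack=5)
Line 6: ['laser', 'bus', 'morning'] (min_width=17, slack=1)
Line 7: ['release', 'salty'] (min_width=13, slack=5)
Line 8: ['matrix', 'ant'] (min_width=10, slack=8)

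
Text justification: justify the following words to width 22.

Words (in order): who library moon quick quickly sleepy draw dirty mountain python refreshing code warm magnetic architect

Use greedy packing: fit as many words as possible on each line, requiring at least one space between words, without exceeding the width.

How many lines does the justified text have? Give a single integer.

Answer: 5

Derivation:
Line 1: ['who', 'library', 'moon', 'quick'] (min_width=22, slack=0)
Line 2: ['quickly', 'sleepy', 'draw'] (min_width=19, slack=3)
Line 3: ['dirty', 'mountain', 'python'] (min_width=21, slack=1)
Line 4: ['refreshing', 'code', 'warm'] (min_width=20, slack=2)
Line 5: ['magnetic', 'architect'] (min_width=18, slack=4)
Total lines: 5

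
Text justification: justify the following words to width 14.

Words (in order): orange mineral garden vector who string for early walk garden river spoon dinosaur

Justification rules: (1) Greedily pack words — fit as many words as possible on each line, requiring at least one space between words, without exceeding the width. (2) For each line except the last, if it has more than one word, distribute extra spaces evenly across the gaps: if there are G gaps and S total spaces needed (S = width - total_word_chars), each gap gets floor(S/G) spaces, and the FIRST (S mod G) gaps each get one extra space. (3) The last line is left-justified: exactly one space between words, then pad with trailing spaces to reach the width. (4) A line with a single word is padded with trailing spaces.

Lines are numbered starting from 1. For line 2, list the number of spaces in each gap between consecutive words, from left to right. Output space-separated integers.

Answer: 2

Derivation:
Line 1: ['orange', 'mineral'] (min_width=14, slack=0)
Line 2: ['garden', 'vector'] (min_width=13, slack=1)
Line 3: ['who', 'string', 'for'] (min_width=14, slack=0)
Line 4: ['early', 'walk'] (min_width=10, slack=4)
Line 5: ['garden', 'river'] (min_width=12, slack=2)
Line 6: ['spoon', 'dinosaur'] (min_width=14, slack=0)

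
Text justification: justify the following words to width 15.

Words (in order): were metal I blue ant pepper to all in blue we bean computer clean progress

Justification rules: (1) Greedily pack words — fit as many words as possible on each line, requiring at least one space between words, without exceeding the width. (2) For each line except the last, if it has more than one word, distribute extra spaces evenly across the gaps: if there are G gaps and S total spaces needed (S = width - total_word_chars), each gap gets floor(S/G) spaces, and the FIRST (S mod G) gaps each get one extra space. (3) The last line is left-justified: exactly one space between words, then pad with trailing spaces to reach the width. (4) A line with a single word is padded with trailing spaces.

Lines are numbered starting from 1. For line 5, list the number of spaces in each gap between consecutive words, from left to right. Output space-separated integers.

Answer: 2

Derivation:
Line 1: ['were', 'metal', 'I'] (min_width=12, slack=3)
Line 2: ['blue', 'ant', 'pepper'] (min_width=15, slack=0)
Line 3: ['to', 'all', 'in', 'blue'] (min_width=14, slack=1)
Line 4: ['we', 'bean'] (min_width=7, slack=8)
Line 5: ['computer', 'clean'] (min_width=14, slack=1)
Line 6: ['progress'] (min_width=8, slack=7)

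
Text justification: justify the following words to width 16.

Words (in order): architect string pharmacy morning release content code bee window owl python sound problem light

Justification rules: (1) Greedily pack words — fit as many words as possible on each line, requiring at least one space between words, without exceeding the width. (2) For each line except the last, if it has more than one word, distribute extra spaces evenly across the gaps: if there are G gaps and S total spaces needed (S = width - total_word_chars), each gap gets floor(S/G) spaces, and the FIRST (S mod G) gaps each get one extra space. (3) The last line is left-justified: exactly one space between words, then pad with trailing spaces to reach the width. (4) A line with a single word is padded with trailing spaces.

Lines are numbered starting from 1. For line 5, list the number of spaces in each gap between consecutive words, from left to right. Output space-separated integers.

Line 1: ['architect', 'string'] (min_width=16, slack=0)
Line 2: ['pharmacy', 'morning'] (min_width=16, slack=0)
Line 3: ['release', 'content'] (min_width=15, slack=1)
Line 4: ['code', 'bee', 'window'] (min_width=15, slack=1)
Line 5: ['owl', 'python', 'sound'] (min_width=16, slack=0)
Line 6: ['problem', 'light'] (min_width=13, slack=3)

Answer: 1 1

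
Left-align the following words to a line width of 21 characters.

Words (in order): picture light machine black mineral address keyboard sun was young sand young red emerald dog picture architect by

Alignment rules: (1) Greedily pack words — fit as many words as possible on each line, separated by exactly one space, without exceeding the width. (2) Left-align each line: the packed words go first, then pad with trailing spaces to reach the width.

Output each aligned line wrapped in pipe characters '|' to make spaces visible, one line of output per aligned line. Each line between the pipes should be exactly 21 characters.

Answer: |picture light machine|
|black mineral address|
|keyboard sun was     |
|young sand young red |
|emerald dog picture  |
|architect by         |

Derivation:
Line 1: ['picture', 'light', 'machine'] (min_width=21, slack=0)
Line 2: ['black', 'mineral', 'address'] (min_width=21, slack=0)
Line 3: ['keyboard', 'sun', 'was'] (min_width=16, slack=5)
Line 4: ['young', 'sand', 'young', 'red'] (min_width=20, slack=1)
Line 5: ['emerald', 'dog', 'picture'] (min_width=19, slack=2)
Line 6: ['architect', 'by'] (min_width=12, slack=9)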